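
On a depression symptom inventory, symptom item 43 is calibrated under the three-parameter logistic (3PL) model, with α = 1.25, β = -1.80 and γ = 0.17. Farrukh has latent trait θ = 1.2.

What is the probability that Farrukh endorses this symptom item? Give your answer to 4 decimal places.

0.9809

P(θ) = γ + (1 − γ) · 1 / (1 + exp(−α(θ − β)))
Exponent: 1.25 × (1.2 − (-1.80)) = 3.7500
1/(1 + e^{-3.7500}) = 0.9770
P = 0.17 + 0.83 × 0.9770 = 0.9809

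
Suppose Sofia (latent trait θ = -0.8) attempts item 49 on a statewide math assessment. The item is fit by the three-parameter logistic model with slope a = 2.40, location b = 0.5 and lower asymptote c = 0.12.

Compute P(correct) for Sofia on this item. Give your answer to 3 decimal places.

0.157

P(θ) = c + (1 − c) · 1 / (1 + exp(−a(θ − b)))
Exponent: 2.40 × (-0.8 − 0.5) = -3.1200
1/(1 + e^{3.1200}) = 0.0423
P = 0.12 + 0.88 × 0.0423 = 0.1572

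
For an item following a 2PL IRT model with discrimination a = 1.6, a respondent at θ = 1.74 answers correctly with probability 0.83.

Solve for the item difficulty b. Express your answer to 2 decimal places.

0.75

P(θ) = 1 / (1 + exp(−a(θ − b)))
logit(0.83) = ln(0.83/0.17) = 1.5856
b = θ − logit/(a) = 1.74 − 1.5856/1.6000 = 0.7490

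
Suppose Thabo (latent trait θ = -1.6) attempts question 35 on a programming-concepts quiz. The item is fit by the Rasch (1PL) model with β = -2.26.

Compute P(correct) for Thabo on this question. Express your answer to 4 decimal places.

0.6593

P(θ) = 1 / (1 + exp(−(θ − β)))
Exponent: (-1.6 − (-2.26)) = 0.6600
1/(1 + e^{-0.6600}) = 0.6593
P = 0.6593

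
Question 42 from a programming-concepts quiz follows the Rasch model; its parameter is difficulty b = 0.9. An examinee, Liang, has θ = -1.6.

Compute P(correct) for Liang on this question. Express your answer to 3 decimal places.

0.076

P(θ) = 1 / (1 + exp(−(θ − b)))
Exponent: (-1.6 − 0.9) = -2.5000
1/(1 + e^{2.5000}) = 0.0759
P = 0.0759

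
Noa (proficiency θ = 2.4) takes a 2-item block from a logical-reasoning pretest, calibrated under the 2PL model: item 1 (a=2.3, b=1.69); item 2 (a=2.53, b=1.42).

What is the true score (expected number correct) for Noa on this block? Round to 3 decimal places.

P(θ) = 1 / (1 + exp(−a(θ − b)))
P_1 = 1/(1+e^{-1.6330}) = 0.8366
P_2 = 1/(1+e^{-2.4794}) = 0.9227
E[score] = 0.8366 + 0.9227 = 1.7593

1.759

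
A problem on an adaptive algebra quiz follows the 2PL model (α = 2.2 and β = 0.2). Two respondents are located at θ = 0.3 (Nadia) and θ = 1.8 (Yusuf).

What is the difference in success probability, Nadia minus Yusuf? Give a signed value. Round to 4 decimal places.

-0.4165

P(θ) = 1 / (1 + exp(−α(θ − β)))
P(Nadia) = 0.5548  [exponent 0.2200]
P(Yusuf) = 0.9713  [exponent 3.5200]
Difference = 0.5548 − 0.9713 = -0.4165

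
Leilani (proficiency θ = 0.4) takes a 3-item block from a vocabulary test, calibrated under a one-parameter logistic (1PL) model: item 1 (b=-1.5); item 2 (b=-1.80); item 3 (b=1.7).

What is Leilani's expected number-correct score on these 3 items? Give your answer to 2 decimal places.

P(θ) = 1 / (1 + exp(−(θ − b)))
P_1 = 1/(1+e^{-1.9000}) = 0.8699
P_2 = 1/(1+e^{-2.2000}) = 0.9002
P_3 = 1/(1+e^{1.3000}) = 0.2142
E[score] = 0.8699 + 0.9002 + 0.2142 = 1.9843

1.98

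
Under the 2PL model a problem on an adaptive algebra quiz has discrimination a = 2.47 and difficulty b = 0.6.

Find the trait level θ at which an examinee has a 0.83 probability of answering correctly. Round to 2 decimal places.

1.24

P(θ) = 1 / (1 + exp(−a(θ − b)))
logit = ln(0.8300/0.1700) = 1.5856
θ = b + logit/(a) = 0.6 + 1.5856/2.4700 = 1.2420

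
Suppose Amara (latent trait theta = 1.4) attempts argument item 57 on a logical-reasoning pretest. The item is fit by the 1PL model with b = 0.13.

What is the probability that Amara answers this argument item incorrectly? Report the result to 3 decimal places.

0.219

P(theta) = 1 / (1 + exp(−(theta − b)))
Exponent: (1.4 − 0.13) = 1.2700
1/(1 + e^{-1.2700}) = 0.7807
P = 0.7807
P(incorrect) = 1 − 0.7807 = 0.2193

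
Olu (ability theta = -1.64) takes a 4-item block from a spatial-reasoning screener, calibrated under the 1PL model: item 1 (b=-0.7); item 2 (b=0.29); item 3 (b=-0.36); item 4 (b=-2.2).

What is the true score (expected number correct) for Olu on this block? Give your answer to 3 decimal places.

P(theta) = 1 / (1 + exp(−(theta − b)))
P_1 = 1/(1+e^{0.9400}) = 0.2809
P_2 = 1/(1+e^{1.9300}) = 0.1268
P_3 = 1/(1+e^{1.2800}) = 0.2176
P_4 = 1/(1+e^{-0.5600}) = 0.6365
E[score] = 0.2809 + 0.1268 + 0.2176 + 0.6365 = 1.2617

1.262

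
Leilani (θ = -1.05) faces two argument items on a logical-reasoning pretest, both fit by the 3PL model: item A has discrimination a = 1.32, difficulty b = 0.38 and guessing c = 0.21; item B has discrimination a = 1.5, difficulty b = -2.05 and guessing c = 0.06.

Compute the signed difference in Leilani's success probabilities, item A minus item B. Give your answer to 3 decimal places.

-0.515

P(θ) = c + (1 − c) · 1 / (1 + exp(−a(θ − b)))
P_A = 0.3139
P_B = 0.8285
P_A − P_B = -0.5146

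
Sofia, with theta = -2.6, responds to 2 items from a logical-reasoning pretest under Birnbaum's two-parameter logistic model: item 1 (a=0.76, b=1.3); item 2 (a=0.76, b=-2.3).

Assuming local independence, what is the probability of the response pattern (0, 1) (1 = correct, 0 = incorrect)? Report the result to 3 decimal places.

0.421

P(theta) = 1 / (1 + exp(−a(theta − b)))
P_1 = 1/(1+e^{2.9640}) = 0.0491
P_2 = 1/(1+e^{0.2280}) = 0.4432
L = (1−P_1) × P_2 = 0.9509 × 0.4432 = 0.42149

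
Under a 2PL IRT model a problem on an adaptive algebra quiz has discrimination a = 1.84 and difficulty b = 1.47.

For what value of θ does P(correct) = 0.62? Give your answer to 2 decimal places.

P(θ) = 1 / (1 + exp(−a(θ − b)))
logit = ln(0.6200/0.3800) = 0.4895
θ = b + logit/(a) = 1.47 + 0.4895/1.8400 = 1.7361

1.74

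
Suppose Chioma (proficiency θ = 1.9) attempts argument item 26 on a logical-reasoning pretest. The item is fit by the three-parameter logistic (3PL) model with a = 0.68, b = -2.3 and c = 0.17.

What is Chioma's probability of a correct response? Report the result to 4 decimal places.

0.9549

P(θ) = c + (1 − c) · 1 / (1 + exp(−a(θ − b)))
Exponent: 0.68 × (1.9 − (-2.3)) = 2.8560
1/(1 + e^{-2.8560}) = 0.9456
P = 0.17 + 0.83 × 0.9456 = 0.9549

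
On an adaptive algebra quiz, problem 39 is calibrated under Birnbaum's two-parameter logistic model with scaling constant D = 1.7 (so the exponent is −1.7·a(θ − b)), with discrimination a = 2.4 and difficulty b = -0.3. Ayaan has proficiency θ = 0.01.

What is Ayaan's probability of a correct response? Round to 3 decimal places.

0.780

P(θ) = 1 / (1 + exp(−D·a(θ − b)))
Exponent: 1.7 × 2.4 × (0.01 − (-0.3)) = 1.2648
1/(1 + e^{-1.2648}) = 0.7799
P = 0.7799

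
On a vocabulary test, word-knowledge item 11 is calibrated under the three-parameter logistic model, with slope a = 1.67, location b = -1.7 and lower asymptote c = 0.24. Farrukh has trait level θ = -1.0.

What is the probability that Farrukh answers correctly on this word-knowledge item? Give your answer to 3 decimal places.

0.820

P(θ) = c + (1 − c) · 1 / (1 + exp(−a(θ − b)))
Exponent: 1.67 × (-1.0 − (-1.7)) = 1.1690
1/(1 + e^{-1.1690}) = 0.7630
P = 0.24 + 0.76 × 0.7630 = 0.8199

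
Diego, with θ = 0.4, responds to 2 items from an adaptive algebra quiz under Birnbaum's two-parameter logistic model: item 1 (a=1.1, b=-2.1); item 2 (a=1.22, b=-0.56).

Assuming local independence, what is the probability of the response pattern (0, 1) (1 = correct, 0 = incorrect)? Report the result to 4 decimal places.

P(θ) = 1 / (1 + exp(−a(θ − b)))
P_1 = 1/(1+e^{-2.7500}) = 0.9399
P_2 = 1/(1+e^{-1.1712}) = 0.7634
L = (1−P_1) × P_2 = 0.0601 × 0.7634 = 0.04587

0.0459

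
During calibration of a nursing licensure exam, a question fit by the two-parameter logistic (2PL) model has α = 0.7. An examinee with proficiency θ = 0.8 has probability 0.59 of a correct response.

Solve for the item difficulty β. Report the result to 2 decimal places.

0.28

P(θ) = 1 / (1 + exp(−α(θ − β)))
logit(0.59) = ln(0.59/0.41) = 0.3640
β = θ − logit/(α) = 0.8 − 0.3640/0.7000 = 0.2800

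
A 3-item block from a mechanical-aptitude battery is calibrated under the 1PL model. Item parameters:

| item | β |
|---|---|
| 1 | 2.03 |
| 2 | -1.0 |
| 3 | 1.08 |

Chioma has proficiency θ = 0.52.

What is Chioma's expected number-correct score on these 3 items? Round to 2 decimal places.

P(θ) = 1 / (1 + exp(−(θ − β)))
P_1 = 1/(1+e^{1.5100}) = 0.1809
P_2 = 1/(1+e^{-1.5200}) = 0.8205
P_3 = 1/(1+e^{0.5600}) = 0.3635
E[score] = 0.1809 + 0.8205 + 0.3635 = 1.3650

1.37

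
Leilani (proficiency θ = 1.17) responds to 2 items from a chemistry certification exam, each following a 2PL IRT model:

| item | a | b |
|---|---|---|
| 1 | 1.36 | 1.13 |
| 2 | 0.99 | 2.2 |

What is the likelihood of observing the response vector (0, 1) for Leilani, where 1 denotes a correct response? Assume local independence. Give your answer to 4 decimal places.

P(θ) = 1 / (1 + exp(−a(θ − b)))
P_1 = 1/(1+e^{-0.0544}) = 0.5136
P_2 = 1/(1+e^{1.0197}) = 0.2651
L = (1−P_1) × P_2 = 0.4864 × 0.2651 = 0.12894

0.1289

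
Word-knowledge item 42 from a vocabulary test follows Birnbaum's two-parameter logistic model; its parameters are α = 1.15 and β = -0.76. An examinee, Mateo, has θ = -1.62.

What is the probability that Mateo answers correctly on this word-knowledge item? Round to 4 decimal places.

P(θ) = 1 / (1 + exp(−α(θ − β)))
Exponent: 1.15 × (-1.62 − (-0.76)) = -0.9890
1/(1 + e^{0.9890}) = 0.2711

0.2711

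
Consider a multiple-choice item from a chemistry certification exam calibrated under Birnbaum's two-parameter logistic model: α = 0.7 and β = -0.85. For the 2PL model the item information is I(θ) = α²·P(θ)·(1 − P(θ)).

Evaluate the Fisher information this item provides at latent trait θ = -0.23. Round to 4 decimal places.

0.1169

P = 1/(1+e^{-0.4340}) = 0.6068
P(1−P) = 0.6068 × 0.3932 = 0.2386
I = α² × P(1−P) = 0.7² × 0.2386 = 0.11691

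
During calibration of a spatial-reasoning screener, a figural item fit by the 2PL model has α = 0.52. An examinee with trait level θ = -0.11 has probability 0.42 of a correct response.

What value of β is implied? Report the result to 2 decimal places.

0.51

P(θ) = 1 / (1 + exp(−α(θ − β)))
logit(0.42) = ln(0.42/0.58) = -0.3228
β = θ − logit/(α) = -0.11 − (-0.3228)/0.5200 = 0.5107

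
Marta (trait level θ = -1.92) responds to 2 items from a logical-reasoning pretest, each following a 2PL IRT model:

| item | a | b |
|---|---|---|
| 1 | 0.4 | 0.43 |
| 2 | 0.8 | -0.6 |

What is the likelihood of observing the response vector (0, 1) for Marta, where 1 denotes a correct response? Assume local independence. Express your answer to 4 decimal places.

0.1856

P(θ) = 1 / (1 + exp(−a(θ − b)))
P_1 = 1/(1+e^{0.9400}) = 0.2809
P_2 = 1/(1+e^{1.0560}) = 0.2581
L = (1−P_1) × P_2 = 0.7191 × 0.2581 = 0.18558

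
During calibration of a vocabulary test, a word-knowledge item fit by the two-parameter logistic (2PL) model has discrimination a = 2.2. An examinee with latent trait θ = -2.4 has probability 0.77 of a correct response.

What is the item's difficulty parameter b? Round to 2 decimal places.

P(θ) = 1 / (1 + exp(−a(θ − b)))
logit(0.77) = ln(0.77/0.23) = 1.2083
b = θ − logit/(a) = -2.4 − 1.2083/2.2000 = -2.9492

-2.95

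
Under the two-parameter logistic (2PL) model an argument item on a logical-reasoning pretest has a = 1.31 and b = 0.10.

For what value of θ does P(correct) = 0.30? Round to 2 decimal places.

P(θ) = 1 / (1 + exp(−a(θ − b)))
logit = ln(0.3000/0.7000) = -0.8473
θ = b + logit/(a) = 0.10 + (-0.8473)/1.3100 = -0.5468

-0.55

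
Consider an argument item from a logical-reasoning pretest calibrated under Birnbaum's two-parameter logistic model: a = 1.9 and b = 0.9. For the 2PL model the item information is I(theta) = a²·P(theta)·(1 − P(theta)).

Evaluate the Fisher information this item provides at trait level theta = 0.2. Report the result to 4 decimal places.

P = 1/(1+e^{1.3300}) = 0.2092
P(1−P) = 0.2092 × 0.7908 = 0.1654
I = a² × P(1−P) = 1.9² × 0.1654 = 0.59714

0.5971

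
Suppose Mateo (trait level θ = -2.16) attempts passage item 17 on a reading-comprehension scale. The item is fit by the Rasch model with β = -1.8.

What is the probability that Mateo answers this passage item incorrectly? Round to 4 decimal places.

P(θ) = 1 / (1 + exp(−(θ − β)))
Exponent: (-2.16 − (-1.8)) = -0.3600
1/(1 + e^{0.3600}) = 0.4110
P = 0.4110
P(incorrect) = 1 − 0.4110 = 0.5890

0.5890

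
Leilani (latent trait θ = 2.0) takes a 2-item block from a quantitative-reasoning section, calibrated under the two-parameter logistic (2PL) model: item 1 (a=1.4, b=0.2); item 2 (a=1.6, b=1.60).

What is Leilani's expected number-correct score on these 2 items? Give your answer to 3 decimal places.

1.580

P(θ) = 1 / (1 + exp(−a(θ − b)))
P_1 = 1/(1+e^{-2.5200}) = 0.9255
P_2 = 1/(1+e^{-0.6400}) = 0.6548
E[score] = 0.9255 + 0.6548 = 1.5803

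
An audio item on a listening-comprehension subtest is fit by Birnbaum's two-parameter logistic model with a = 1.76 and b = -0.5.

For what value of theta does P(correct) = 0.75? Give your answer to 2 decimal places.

0.12

P(theta) = 1 / (1 + exp(−a(theta − b)))
logit = ln(0.7500/0.2500) = 1.0986
theta = b + logit/(a) = -0.5 + 1.0986/1.7600 = 0.1242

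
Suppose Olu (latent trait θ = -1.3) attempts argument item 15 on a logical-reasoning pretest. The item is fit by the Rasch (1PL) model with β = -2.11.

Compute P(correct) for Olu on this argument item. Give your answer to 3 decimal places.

P(θ) = 1 / (1 + exp(−(θ − β)))
Exponent: (-1.3 − (-2.11)) = 0.8100
1/(1 + e^{-0.8100}) = 0.6921
P = 0.6921

0.692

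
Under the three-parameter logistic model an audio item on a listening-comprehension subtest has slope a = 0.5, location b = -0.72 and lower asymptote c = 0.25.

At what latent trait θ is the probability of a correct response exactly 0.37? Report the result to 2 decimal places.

-4.04

P(θ) = c + (1 − c) · 1 / (1 + exp(−a(θ − b)))
Remove guessing floor: (0.37 − 0.25)/(1 − 0.25) = 0.1600
logit = ln(0.1600/0.8400) = -1.6582
θ = b + logit/(a) = -0.72 + (-1.6582)/0.5000 = -4.0365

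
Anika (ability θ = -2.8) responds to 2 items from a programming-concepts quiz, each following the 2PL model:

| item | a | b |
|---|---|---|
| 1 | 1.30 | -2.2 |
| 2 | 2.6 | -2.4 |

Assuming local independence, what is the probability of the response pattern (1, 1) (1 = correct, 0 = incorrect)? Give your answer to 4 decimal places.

P(θ) = 1 / (1 + exp(−a(θ − b)))
P_1 = 1/(1+e^{0.7800}) = 0.3143
P_2 = 1/(1+e^{1.0400}) = 0.2611
L = P_1 × P_2 = 0.3143 × 0.2611 = 0.08208

0.0821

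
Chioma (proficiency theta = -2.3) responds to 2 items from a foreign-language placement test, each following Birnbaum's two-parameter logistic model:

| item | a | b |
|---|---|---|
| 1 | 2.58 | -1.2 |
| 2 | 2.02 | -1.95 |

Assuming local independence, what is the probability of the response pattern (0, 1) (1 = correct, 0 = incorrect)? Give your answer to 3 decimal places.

0.312

P(theta) = 1 / (1 + exp(−a(theta − b)))
P_1 = 1/(1+e^{2.8380}) = 0.0553
P_2 = 1/(1+e^{0.7070}) = 0.3303
L = (1−P_1) × P_2 = 0.9447 × 0.3303 = 0.31200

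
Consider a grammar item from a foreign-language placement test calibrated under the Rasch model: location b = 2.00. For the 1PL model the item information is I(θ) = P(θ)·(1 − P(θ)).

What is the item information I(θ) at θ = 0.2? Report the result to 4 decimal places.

0.1217

P = 1/(1+e^{1.8000}) = 0.1419
P(1−P) = 0.1419 × 0.8581 = 0.1217
I = P(1−P) = 0.12173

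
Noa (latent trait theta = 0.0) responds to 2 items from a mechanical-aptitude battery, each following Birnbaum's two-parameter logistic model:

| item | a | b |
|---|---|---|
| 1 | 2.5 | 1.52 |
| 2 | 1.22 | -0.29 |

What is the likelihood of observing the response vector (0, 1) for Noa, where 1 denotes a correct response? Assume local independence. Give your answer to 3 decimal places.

P(theta) = 1 / (1 + exp(−a(theta − b)))
P_1 = 1/(1+e^{3.8000}) = 0.0219
P_2 = 1/(1+e^{-0.3538}) = 0.5875
L = (1−P_1) × P_2 = 0.9781 × 0.5875 = 0.57468

0.575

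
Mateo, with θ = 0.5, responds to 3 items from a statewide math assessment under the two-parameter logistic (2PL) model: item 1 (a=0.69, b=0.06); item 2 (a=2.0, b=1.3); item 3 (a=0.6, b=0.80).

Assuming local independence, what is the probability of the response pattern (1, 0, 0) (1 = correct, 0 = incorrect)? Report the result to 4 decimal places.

0.2608

P(θ) = 1 / (1 + exp(−a(θ − b)))
P_1 = 1/(1+e^{-0.3036}) = 0.5753
P_2 = 1/(1+e^{1.6000}) = 0.1680
P_3 = 1/(1+e^{0.1800}) = 0.4551
L = P_1 × (1−P_2) × (1−P_3) = 0.5753 × 0.8320 × 0.5449 = 0.26082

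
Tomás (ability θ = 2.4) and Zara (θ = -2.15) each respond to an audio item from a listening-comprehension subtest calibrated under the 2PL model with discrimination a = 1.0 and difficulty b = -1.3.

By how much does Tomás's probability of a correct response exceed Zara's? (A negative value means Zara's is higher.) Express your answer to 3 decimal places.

0.676

P(θ) = 1 / (1 + exp(−a(θ − b)))
P(Tomás) = 0.9759  [exponent 3.7000]
P(Zara) = 0.2994  [exponent -0.8500]
Difference = 0.9759 − 0.2994 = 0.6764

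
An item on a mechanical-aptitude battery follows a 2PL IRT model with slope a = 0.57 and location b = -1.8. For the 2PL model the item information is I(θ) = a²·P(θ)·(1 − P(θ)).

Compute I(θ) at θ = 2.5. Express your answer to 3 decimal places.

0.024

P = 1/(1+e^{-2.4510}) = 0.9206
P(1−P) = 0.9206 × 0.0794 = 0.0731
I = a² × P(1−P) = 0.57² × 0.0731 = 0.02374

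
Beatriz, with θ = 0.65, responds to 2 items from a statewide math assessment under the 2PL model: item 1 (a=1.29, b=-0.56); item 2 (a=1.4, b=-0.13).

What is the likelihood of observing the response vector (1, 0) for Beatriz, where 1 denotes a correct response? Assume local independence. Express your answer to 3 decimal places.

0.208

P(θ) = 1 / (1 + exp(−a(θ − b)))
P_1 = 1/(1+e^{-1.5609}) = 0.8265
P_2 = 1/(1+e^{-1.0920}) = 0.7488
L = P_1 × (1−P_2) = 0.8265 × 0.2512 = 0.20765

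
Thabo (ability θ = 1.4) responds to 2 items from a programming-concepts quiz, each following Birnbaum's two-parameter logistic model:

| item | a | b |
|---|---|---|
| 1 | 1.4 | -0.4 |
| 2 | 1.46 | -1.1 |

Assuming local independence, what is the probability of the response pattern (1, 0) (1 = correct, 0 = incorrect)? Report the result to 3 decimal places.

P(θ) = 1 / (1 + exp(−a(θ − b)))
P_1 = 1/(1+e^{-2.5200}) = 0.9255
P_2 = 1/(1+e^{-3.6500}) = 0.9747
L = P_1 × (1−P_2) = 0.9255 × 0.0253 = 0.02345

0.023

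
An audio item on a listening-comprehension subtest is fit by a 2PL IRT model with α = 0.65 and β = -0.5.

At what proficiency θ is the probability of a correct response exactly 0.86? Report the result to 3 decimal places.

P(θ) = 1 / (1 + exp(−α(θ − β)))
logit = ln(0.8600/0.1400) = 1.8153
θ = β + logit/(α) = -0.5 + 1.8153/0.6500 = 2.2928

2.293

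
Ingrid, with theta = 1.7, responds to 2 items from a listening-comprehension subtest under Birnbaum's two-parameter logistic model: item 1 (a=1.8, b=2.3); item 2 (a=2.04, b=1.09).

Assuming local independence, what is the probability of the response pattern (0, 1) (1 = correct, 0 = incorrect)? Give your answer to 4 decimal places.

P(theta) = 1 / (1 + exp(−a(theta − b)))
P_1 = 1/(1+e^{1.0800}) = 0.2535
P_2 = 1/(1+e^{-1.2444}) = 0.7763
L = (1−P_1) × P_2 = 0.7465 × 0.7763 = 0.57952

0.5795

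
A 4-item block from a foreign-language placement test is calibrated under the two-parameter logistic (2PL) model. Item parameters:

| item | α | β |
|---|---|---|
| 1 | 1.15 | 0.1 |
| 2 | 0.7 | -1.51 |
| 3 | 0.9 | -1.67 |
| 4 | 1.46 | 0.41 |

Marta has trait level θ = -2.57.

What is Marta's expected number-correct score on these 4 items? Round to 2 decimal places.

P(θ) = 1 / (1 + exp(−α(θ − β)))
P_1 = 1/(1+e^{3.0705}) = 0.0443
P_2 = 1/(1+e^{0.7420}) = 0.3226
P_3 = 1/(1+e^{0.8100}) = 0.3079
P_4 = 1/(1+e^{4.3508}) = 0.0127
E[score] = 0.0443 + 0.3226 + 0.3079 + 0.0127 = 0.6875

0.69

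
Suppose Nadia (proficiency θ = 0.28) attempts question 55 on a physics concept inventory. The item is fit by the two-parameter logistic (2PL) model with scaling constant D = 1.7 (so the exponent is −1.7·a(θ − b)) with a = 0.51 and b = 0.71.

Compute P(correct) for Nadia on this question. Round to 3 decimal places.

P(θ) = 1 / (1 + exp(−D·a(θ − b)))
Exponent: 1.7 × 0.51 × (0.28 − 0.71) = -0.3728
1/(1 + e^{0.3728}) = 0.4079
P = 0.4079

0.408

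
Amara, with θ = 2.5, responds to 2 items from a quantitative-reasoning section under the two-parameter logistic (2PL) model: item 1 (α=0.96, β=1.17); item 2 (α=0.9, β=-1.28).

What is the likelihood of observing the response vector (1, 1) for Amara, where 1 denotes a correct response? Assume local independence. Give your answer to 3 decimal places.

P(θ) = 1 / (1 + exp(−α(θ − β)))
P_1 = 1/(1+e^{-1.2768}) = 0.7819
P_2 = 1/(1+e^{-3.4020}) = 0.9678
L = P_1 × P_2 = 0.7819 × 0.9678 = 0.75670

0.757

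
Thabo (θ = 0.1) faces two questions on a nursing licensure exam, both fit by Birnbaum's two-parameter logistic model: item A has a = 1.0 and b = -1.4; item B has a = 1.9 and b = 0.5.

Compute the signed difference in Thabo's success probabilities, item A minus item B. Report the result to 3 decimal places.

0.499

P(θ) = 1 / (1 + exp(−a(θ − b)))
P_A = 0.8176
P_B = 0.3186
P_A − P_B = 0.4989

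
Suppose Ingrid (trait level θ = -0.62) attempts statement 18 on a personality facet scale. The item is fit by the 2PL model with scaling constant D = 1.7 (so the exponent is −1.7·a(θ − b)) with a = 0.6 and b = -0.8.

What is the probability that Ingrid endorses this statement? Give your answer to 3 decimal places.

0.546

P(θ) = 1 / (1 + exp(−D·a(θ − b)))
Exponent: 1.7 × 0.6 × (-0.62 − (-0.8)) = 0.1836
1/(1 + e^{-0.1836}) = 0.5458
P = 0.5458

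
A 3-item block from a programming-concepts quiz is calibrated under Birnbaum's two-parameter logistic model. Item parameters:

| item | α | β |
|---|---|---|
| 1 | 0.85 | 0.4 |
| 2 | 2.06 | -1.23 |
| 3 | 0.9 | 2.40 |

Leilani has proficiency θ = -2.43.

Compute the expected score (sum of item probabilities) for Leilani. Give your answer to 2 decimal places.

0.17

P(θ) = 1 / (1 + exp(−α(θ − β)))
P_1 = 1/(1+e^{2.4055}) = 0.0828
P_2 = 1/(1+e^{2.4720}) = 0.0778
P_3 = 1/(1+e^{4.3470}) = 0.0128
E[score] = 0.0828 + 0.0778 + 0.0128 = 0.1734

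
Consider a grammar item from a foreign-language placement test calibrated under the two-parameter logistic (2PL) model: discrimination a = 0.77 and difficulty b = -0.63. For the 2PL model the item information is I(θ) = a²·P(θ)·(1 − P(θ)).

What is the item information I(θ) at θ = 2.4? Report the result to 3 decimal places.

0.048

P = 1/(1+e^{-2.3331}) = 0.9116
P(1−P) = 0.9116 × 0.0884 = 0.0806
I = a² × P(1−P) = 0.77² × 0.0806 = 0.04779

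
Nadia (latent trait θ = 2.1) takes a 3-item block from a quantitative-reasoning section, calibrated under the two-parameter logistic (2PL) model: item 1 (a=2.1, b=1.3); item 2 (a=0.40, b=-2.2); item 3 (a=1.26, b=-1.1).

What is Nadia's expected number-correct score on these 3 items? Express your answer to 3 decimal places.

2.674

P(θ) = 1 / (1 + exp(−a(θ − b)))
P_1 = 1/(1+e^{-1.6800}) = 0.8429
P_2 = 1/(1+e^{-1.7200}) = 0.8481
P_3 = 1/(1+e^{-4.0320}) = 0.9826
E[score] = 0.8429 + 0.8481 + 0.9826 = 2.6736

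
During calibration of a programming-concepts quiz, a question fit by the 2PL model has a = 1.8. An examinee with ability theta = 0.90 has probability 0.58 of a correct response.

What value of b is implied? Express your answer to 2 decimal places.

P(theta) = 1 / (1 + exp(−a(theta − b)))
logit(0.58) = ln(0.58/0.42) = 0.3228
b = theta − logit/(a) = 0.90 − 0.3228/1.8000 = 0.7207

0.72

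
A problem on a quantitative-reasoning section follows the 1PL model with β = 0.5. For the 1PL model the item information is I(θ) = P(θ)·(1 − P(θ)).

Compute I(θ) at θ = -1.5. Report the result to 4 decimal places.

P = 1/(1+e^{2.0000}) = 0.1192
P(1−P) = 0.1192 × 0.8808 = 0.1050
I = P(1−P) = 0.10499

0.1050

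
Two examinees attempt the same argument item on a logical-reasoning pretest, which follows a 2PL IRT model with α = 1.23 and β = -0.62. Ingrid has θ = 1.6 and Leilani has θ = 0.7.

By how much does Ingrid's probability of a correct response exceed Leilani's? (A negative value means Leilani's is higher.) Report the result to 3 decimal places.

0.104

P(θ) = 1 / (1 + exp(−α(θ − β)))
P(Ingrid) = 0.9388  [exponent 2.7306]
P(Leilani) = 0.8353  [exponent 1.6236]
Difference = 0.9388 − 0.8353 = 0.1035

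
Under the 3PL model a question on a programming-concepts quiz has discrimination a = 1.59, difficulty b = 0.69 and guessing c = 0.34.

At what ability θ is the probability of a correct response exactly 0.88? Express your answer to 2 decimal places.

P(θ) = c + (1 − c) · 1 / (1 + exp(−a(θ − b)))
Remove guessing floor: (0.88 − 0.34)/(1 − 0.34) = 0.8182
logit = ln(0.8182/0.1818) = 1.5041
θ = b + logit/(a) = 0.69 + 1.5041/1.5900 = 1.6360

1.64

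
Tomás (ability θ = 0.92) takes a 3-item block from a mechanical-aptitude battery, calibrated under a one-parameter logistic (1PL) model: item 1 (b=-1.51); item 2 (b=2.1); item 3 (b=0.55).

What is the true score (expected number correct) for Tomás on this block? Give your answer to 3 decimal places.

P(θ) = 1 / (1 + exp(−(θ − b)))
P_1 = 1/(1+e^{-2.4300}) = 0.9191
P_2 = 1/(1+e^{1.1800}) = 0.2351
P_3 = 1/(1+e^{-0.3700}) = 0.5915
E[score] = 0.9191 + 0.2351 + 0.5915 = 1.7456

1.746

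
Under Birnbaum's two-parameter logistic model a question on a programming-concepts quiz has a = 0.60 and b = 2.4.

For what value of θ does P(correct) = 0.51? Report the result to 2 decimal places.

P(θ) = 1 / (1 + exp(−a(θ − b)))
logit = ln(0.5100/0.4900) = 0.0400
θ = b + logit/(a) = 2.4 + 0.0400/0.6000 = 2.4667

2.47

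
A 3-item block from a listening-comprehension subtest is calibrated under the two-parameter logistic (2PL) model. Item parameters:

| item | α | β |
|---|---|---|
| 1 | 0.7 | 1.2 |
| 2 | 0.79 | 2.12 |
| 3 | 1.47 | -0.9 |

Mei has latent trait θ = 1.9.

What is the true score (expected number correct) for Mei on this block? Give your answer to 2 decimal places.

P(θ) = 1 / (1 + exp(−α(θ − β)))
P_1 = 1/(1+e^{-0.4900}) = 0.6201
P_2 = 1/(1+e^{0.1738}) = 0.4567
P_3 = 1/(1+e^{-4.1160}) = 0.9840
E[score] = 0.6201 + 0.4567 + 0.9840 = 2.0607

2.06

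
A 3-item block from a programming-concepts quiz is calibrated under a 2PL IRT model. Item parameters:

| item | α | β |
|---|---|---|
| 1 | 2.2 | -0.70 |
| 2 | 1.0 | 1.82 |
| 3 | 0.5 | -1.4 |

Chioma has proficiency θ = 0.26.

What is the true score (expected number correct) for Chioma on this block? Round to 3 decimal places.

1.762

P(θ) = 1 / (1 + exp(−α(θ − β)))
P_1 = 1/(1+e^{-2.1120}) = 0.8921
P_2 = 1/(1+e^{1.5600}) = 0.1736
P_3 = 1/(1+e^{-0.8300}) = 0.6964
E[score] = 0.8921 + 0.1736 + 0.6964 = 1.7621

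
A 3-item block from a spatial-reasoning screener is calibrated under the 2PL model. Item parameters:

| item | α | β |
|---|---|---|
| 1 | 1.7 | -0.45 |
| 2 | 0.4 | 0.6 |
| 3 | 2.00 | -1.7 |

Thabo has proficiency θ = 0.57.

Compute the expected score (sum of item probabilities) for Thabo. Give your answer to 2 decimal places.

P(θ) = 1 / (1 + exp(−α(θ − β)))
P_1 = 1/(1+e^{-1.7340}) = 0.8499
P_2 = 1/(1+e^{0.0120}) = 0.4970
P_3 = 1/(1+e^{-4.5400}) = 0.9894
E[score] = 0.8499 + 0.4970 + 0.9894 = 2.3364

2.34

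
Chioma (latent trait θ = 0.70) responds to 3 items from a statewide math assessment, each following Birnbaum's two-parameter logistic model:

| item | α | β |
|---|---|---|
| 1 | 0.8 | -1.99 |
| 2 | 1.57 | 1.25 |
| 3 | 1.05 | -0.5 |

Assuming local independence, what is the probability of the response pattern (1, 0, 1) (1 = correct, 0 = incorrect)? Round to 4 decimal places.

0.4909

P(θ) = 1 / (1 + exp(−α(θ − β)))
P_1 = 1/(1+e^{-2.1520}) = 0.8959
P_2 = 1/(1+e^{0.8635}) = 0.2966
P_3 = 1/(1+e^{-1.2600}) = 0.7790
L = P_1 × (1−P_2) × P_3 = 0.8959 × 0.7034 × 0.7790 = 0.49089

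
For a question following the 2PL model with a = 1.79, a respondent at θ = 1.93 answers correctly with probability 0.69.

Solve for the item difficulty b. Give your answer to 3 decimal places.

1.483

P(θ) = 1 / (1 + exp(−a(θ − b)))
logit(0.69) = ln(0.69/0.31) = 0.8001
b = θ − logit/(a) = 1.93 − 0.8001/1.7900 = 1.4830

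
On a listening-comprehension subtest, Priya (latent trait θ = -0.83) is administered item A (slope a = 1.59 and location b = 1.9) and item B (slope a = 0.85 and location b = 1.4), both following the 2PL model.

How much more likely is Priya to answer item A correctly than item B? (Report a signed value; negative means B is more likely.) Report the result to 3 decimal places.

-0.118

P(θ) = 1 / (1 + exp(−a(θ − b)))
P_A = 0.0129
P_B = 0.1306
P_A − P_B = -0.1178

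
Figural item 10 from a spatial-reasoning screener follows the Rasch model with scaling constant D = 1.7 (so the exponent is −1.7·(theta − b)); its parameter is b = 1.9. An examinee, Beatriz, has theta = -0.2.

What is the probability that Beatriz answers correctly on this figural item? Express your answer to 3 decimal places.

0.027

P(theta) = 1 / (1 + exp(−D·(theta − b)))
Exponent: 1.7 × (-0.2 − 1.9) = -3.5700
1/(1 + e^{3.5700}) = 0.0274
P = 0.0274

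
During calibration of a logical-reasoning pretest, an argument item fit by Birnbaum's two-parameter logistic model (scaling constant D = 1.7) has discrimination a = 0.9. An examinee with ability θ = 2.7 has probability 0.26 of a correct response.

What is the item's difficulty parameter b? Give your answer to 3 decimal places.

3.384

P(θ) = 1 / (1 + exp(−D·a(θ − b)))
logit(0.26) = ln(0.26/0.74) = -1.0460
b = θ − logit/(1.7·a) = 2.7 − (-1.0460)/1.5300 = 3.3836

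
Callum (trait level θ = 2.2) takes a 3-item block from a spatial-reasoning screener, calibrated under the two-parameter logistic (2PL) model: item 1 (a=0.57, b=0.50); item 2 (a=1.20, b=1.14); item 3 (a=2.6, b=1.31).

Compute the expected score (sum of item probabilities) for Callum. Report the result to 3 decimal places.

P(θ) = 1 / (1 + exp(−a(θ − b)))
P_1 = 1/(1+e^{-0.9690}) = 0.7249
P_2 = 1/(1+e^{-1.2720}) = 0.7811
P_3 = 1/(1+e^{-2.3140}) = 0.9100
E[score] = 0.7249 + 0.7811 + 0.9100 = 2.4160

2.416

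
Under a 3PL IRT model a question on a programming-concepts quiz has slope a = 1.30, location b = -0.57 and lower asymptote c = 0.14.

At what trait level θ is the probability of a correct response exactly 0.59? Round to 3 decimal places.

P(θ) = c + (1 − c) · 1 / (1 + exp(−a(θ − b)))
Remove guessing floor: (0.59 − 0.14)/(1 − 0.14) = 0.5233
logit = ln(0.5233/0.4767) = 0.0931
θ = b + logit/(a) = -0.57 + 0.0931/1.3000 = -0.4984

-0.498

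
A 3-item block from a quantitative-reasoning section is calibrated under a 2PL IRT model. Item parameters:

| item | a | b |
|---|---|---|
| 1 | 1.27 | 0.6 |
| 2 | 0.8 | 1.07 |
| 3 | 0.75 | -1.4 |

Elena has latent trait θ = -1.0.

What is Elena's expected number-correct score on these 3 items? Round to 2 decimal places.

0.85

P(θ) = 1 / (1 + exp(−a(θ − b)))
P_1 = 1/(1+e^{2.0320}) = 0.1159
P_2 = 1/(1+e^{1.6560}) = 0.1603
P_3 = 1/(1+e^{-0.3000}) = 0.5744
E[score] = 0.1159 + 0.1603 + 0.5744 = 0.8506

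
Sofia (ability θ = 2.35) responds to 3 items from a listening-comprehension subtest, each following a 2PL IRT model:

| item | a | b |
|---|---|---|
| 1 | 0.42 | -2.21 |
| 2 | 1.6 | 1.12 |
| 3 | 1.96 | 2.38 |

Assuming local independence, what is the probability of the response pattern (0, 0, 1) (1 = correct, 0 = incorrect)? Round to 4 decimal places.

P(θ) = 1 / (1 + exp(−a(θ − b)))
P_1 = 1/(1+e^{-1.9152}) = 0.8716
P_2 = 1/(1+e^{-1.9680}) = 0.8774
P_3 = 1/(1+e^{0.0588}) = 0.4853
L = (1−P_1) × (1−P_2) × P_3 = 0.1284 × 0.1226 × 0.4853 = 0.00764

0.0076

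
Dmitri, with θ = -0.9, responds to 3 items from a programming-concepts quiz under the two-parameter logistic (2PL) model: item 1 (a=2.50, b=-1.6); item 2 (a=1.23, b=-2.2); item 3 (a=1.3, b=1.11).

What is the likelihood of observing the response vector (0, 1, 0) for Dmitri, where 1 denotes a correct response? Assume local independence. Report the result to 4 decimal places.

P(θ) = 1 / (1 + exp(−a(θ − b)))
P_1 = 1/(1+e^{-1.7500}) = 0.8520
P_2 = 1/(1+e^{-1.5990}) = 0.8319
P_3 = 1/(1+e^{2.6130}) = 0.0683
L = (1−P_1) × P_2 × (1−P_3) = 0.1480 × 0.8319 × 0.9317 = 0.11474

0.1147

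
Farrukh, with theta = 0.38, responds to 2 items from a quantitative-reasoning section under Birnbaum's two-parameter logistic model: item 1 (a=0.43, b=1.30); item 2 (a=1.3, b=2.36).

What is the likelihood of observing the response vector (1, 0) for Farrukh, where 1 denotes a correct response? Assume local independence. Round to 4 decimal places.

P(theta) = 1 / (1 + exp(−a(theta − b)))
P_1 = 1/(1+e^{0.3956}) = 0.4024
P_2 = 1/(1+e^{2.5740}) = 0.0708
L = P_1 × (1−P_2) = 0.4024 × 0.9292 = 0.37387

0.3739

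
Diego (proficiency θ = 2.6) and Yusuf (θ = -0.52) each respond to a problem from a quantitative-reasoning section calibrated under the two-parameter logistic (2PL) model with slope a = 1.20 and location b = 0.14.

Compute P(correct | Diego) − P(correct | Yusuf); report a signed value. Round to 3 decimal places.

P(θ) = 1 / (1 + exp(−a(θ − b)))
P(Diego) = 0.9504  [exponent 2.9520]
P(Yusuf) = 0.3117  [exponent -0.7920]
Difference = 0.9504 − 0.3117 = 0.6386

0.639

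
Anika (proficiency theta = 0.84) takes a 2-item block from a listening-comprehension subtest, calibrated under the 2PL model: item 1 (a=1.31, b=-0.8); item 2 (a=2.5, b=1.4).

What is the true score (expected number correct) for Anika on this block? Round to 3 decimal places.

1.093

P(theta) = 1 / (1 + exp(−a(theta − b)))
P_1 = 1/(1+e^{-2.1484}) = 0.8955
P_2 = 1/(1+e^{1.4000}) = 0.1978
E[score] = 0.8955 + 0.1978 = 1.0933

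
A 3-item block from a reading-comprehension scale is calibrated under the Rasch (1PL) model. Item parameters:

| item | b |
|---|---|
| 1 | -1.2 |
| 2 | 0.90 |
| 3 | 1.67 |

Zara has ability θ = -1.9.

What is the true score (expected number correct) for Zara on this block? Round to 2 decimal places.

0.42

P(θ) = 1 / (1 + exp(−(θ − b)))
P_1 = 1/(1+e^{0.7000}) = 0.3318
P_2 = 1/(1+e^{2.8000}) = 0.0573
P_3 = 1/(1+e^{3.5700}) = 0.0274
E[score] = 0.3318 + 0.0573 + 0.0274 = 0.4165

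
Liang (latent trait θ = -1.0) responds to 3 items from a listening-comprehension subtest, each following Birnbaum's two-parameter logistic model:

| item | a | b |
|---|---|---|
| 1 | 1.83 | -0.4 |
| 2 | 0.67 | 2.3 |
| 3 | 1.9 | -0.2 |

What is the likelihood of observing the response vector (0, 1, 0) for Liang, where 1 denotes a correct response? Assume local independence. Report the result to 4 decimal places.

P(θ) = 1 / (1 + exp(−a(θ − b)))
P_1 = 1/(1+e^{1.0980}) = 0.2501
P_2 = 1/(1+e^{2.2110}) = 0.0988
P_3 = 1/(1+e^{1.5200}) = 0.1795
L = (1−P_1) × P_2 × (1−P_3) = 0.7499 × 0.0988 × 0.8205 = 0.06077

0.0608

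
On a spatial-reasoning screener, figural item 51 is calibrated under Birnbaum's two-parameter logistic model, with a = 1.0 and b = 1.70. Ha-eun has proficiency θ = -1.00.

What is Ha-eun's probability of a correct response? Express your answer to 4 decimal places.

0.0630

P(θ) = 1 / (1 + exp(−a(θ − b)))
Exponent: 1.0 × (-1.00 − 1.70) = -2.7000
1/(1 + e^{2.7000}) = 0.0630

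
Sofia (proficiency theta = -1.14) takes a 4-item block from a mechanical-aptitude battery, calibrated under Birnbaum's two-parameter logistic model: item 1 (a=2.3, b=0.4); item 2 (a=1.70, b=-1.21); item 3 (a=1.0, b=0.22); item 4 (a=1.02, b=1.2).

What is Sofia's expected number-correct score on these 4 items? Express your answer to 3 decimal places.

P(theta) = 1 / (1 + exp(−a(theta − b)))
P_1 = 1/(1+e^{3.5420}) = 0.0281
P_2 = 1/(1+e^{-0.1190}) = 0.5297
P_3 = 1/(1+e^{1.3600}) = 0.2042
P_4 = 1/(1+e^{2.3868}) = 0.0842
E[score] = 0.0281 + 0.5297 + 0.2042 + 0.0842 = 0.8463

0.846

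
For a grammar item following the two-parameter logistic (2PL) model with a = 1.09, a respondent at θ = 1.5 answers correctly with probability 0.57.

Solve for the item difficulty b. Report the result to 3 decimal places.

P(θ) = 1 / (1 + exp(−a(θ − b)))
logit(0.57) = ln(0.57/0.43) = 0.2819
b = θ − logit/(a) = 1.5 − 0.2819/1.0900 = 1.2414

1.241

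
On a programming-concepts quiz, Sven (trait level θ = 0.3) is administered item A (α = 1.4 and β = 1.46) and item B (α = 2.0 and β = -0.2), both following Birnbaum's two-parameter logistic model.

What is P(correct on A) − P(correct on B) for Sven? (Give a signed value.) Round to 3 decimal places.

-0.566

P(θ) = 1 / (1 + exp(−α(θ − β)))
P_A = 0.1647
P_B = 0.7311
P_A − P_B = -0.5664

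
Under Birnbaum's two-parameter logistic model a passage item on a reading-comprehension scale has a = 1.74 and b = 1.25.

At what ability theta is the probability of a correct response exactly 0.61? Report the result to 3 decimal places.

P(theta) = 1 / (1 + exp(−a(theta − b)))
logit = ln(0.6100/0.3900) = 0.4473
theta = b + logit/(a) = 1.25 + 0.4473/1.7400 = 1.5071

1.507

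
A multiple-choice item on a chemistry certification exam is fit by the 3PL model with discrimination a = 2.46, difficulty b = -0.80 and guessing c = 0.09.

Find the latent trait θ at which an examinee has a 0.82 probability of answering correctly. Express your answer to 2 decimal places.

-0.23

P(θ) = c + (1 − c) · 1 / (1 + exp(−a(θ − b)))
Remove guessing floor: (0.82 − 0.09)/(1 − 0.09) = 0.8022
logit = ln(0.8022/0.1978) = 1.4001
θ = b + logit/(a) = -0.80 + 1.4001/2.4600 = -0.2309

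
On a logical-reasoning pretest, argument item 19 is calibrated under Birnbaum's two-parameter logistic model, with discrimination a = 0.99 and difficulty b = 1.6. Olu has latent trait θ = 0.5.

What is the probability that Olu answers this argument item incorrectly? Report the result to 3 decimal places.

0.748

P(θ) = 1 / (1 + exp(−a(θ − b)))
Exponent: 0.99 × (0.5 − 1.6) = -1.0890
1/(1 + e^{1.0890}) = 0.2518
P(incorrect) = 1 − 0.2518 = 0.7482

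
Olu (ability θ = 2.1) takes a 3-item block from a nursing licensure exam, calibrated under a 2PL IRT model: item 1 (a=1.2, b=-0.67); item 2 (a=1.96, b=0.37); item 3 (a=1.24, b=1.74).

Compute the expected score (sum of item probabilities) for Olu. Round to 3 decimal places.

2.542

P(θ) = 1 / (1 + exp(−a(θ − b)))
P_1 = 1/(1+e^{-3.3240}) = 0.9652
P_2 = 1/(1+e^{-3.3908}) = 0.9674
P_3 = 1/(1+e^{-0.4464}) = 0.6098
E[score] = 0.9652 + 0.9674 + 0.6098 = 2.5424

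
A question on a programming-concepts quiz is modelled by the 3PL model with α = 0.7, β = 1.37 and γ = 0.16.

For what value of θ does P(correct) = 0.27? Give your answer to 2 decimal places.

-1.33

P(θ) = γ + (1 − γ) · 1 / (1 + exp(−α(θ − β)))
Remove guessing floor: (0.27 − 0.16)/(1 − 0.16) = 0.1310
logit = ln(0.1310/0.8690) = -1.8926
θ = β + logit/(α) = 1.37 + (-1.8926)/0.7000 = -1.3337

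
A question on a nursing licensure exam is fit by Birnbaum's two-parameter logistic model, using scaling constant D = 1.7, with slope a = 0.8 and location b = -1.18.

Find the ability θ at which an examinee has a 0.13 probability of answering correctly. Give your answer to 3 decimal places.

-2.578

P(θ) = 1 / (1 + exp(−D·a(θ − b)))
logit = ln(0.1300/0.8700) = -1.9010
θ = b + logit/(1.7·a) = -1.18 + (-1.9010)/1.3600 = -2.5778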